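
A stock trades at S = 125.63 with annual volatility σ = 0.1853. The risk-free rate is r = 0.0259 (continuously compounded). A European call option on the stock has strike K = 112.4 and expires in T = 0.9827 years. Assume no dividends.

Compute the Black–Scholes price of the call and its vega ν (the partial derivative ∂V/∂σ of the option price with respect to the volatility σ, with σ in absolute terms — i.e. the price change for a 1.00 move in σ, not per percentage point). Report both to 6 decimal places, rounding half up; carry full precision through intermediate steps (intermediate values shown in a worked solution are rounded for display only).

σ√T = 0.1853·√0.9827 = 0.183690
d₁ = (ln(S/K) + (r+σ²/2)T) / (σ√T) = (ln(125.63/112.4) + (0.0259+0.1853²/2)·0.9827) / 0.183690 = (0.111277 + 0.042323) / 0.183690 = 0.836191
d₂ = d₁ − σ√T = 0.836191 − 0.183690 = 0.652501
e^{−rT} = e^{−0.0259·0.9827} = 0.974869
N(d₁) = 0.798476,  N(d₂) = 0.742961
Call price V = S·N(d₁) − K·e^{−rT}·N(d₂) = 100.312583 − 81.410179 = 18.902405
φ(d₁) = (1/√(2π))·e^{−d₁²/2} = 0.281240
ν = S·φ(d₁)·√T = 35.025240

price = 18.902405
ν = 35.025240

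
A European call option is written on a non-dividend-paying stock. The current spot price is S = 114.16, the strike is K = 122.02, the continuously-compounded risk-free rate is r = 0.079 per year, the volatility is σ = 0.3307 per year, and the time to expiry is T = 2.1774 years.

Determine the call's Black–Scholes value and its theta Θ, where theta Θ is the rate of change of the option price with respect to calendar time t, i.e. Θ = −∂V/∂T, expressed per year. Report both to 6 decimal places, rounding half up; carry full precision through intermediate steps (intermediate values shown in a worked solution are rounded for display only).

σ√T = 0.3307·√2.1774 = 0.487981
d₁ = (ln(S/K) + (r+σ²/2)T) / (σ√T) = (ln(114.16/122.02) + (0.079+0.3307²/2)·2.1774) / 0.487981 = (-0.066584 + 0.291078) / 0.487981 = 0.460045
d₂ = d₁ − σ√T = 0.460045 − 0.487981 = -0.027936
e^{−rT} = e^{−0.079·2.1774} = 0.841967
N(d₁) = 0.677258,  N(d₂) = 0.488857
Call price V = S·N(d₁) − K·e^{−rT}·N(d₂) = 77.315789 − 50.223555 = 27.092234
φ(d₁) = (1/√(2π))·e^{−d₁²/2} = 0.358883
Θ = −S·φ(d₁)·σ/(2√T) − r·K·e^{−rT}·N(d₂) = −4.590941 − 3.967661 = -8.558602

price = 27.092234
Θ = -8.558602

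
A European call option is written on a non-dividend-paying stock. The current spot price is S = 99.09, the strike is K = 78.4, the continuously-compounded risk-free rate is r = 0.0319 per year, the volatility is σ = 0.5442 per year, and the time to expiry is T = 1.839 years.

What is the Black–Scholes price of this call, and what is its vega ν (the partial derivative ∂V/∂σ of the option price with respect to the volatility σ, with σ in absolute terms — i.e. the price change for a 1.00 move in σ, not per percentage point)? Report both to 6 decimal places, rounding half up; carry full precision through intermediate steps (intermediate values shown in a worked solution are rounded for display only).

σ√T = 0.5442·√1.839 = 0.737988
d₁ = (ln(S/K) + (r+σ²/2)T) / (σ√T) = (ln(99.09/78.4) + (0.0319+0.5442²/2)·1.839) / 0.737988 = (0.234205 + 0.330977) / 0.737988 = 0.765842
d₂ = d₁ − σ√T = 0.765842 − 0.737988 = 0.027853
e^{−rT} = e^{−0.0319·1.839} = 0.943023
N(d₁) = 0.778115,  N(d₂) = 0.511110
Call price V = S·N(d₁) − K·e^{−rT}·N(d₂) = 77.103385 − 37.787949 = 39.315436
φ(d₁) = (1/√(2π))·e^{−d₁²/2} = 0.297543
ν = S·φ(d₁)·√T = 39.982600

price = 39.315436
ν = 39.982600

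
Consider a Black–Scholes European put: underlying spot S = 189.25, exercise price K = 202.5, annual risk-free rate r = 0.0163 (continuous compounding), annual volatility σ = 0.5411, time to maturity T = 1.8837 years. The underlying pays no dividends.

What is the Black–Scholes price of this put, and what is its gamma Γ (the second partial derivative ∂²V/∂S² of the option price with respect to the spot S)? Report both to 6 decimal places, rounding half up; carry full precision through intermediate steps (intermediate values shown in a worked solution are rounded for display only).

price = 59.469009
Γ = 0.002695

σ√T = 0.5411·√1.8837 = 0.742649
d₁ = (ln(S/K) + (r+σ²/2)T) / (σ√T) = (ln(189.25/202.5) + (0.0163+0.5411²/2)·1.8837) / 0.742649 = (-0.067671 + 0.306468) / 0.742649 = 0.321548
d₂ = d₁ − σ√T = 0.321548 − 0.742649 = -0.421101
e^{−rT} = e^{−0.0163·1.8837} = 0.969762
N(−d₁) = 0.373898,  N(−d₂) = 0.663159
Put price V = K·e^{−rT}·N(−d₂) − S·N(−d₁) = 130.229159 − 70.760150 = 59.469009
φ(d₁) = (1/√(2π))·e^{−d₁²/2} = 0.378842
Γ = φ(d₁) / (S·σ·√T) = 0.002695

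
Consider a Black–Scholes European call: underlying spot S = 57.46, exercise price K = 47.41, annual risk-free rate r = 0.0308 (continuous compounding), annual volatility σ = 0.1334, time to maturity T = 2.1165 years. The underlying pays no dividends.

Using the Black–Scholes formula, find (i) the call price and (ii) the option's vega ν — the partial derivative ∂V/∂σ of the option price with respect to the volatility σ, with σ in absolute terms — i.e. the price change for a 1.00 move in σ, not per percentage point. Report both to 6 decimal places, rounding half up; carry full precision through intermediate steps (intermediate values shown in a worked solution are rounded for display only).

σ√T = 0.1334·√2.1165 = 0.194073
d₁ = (ln(S/K) + (r+σ²/2)T) / (σ√T) = (ln(57.46/47.41) + (0.0308+0.1334²/2)·2.1165) / 0.194073 = (0.192256 + 0.084020) / 0.194073 = 1.423569
d₂ = d₁ − σ√T = 1.423569 − 0.194073 = 1.229496
e^{−rT} = e^{−0.0308·2.1165} = 0.936891
N(d₁) = 0.922714,  N(d₂) = 0.890557
Call price V = S·N(d₁) − K·e^{−rT}·N(d₂) = 53.019168 − 39.556772 = 13.462396
φ(d₁) = (1/√(2π))·e^{−d₁²/2} = 0.144827
ν = S·φ(d₁)·√T = 12.106687

price = 13.462396
ν = 12.106687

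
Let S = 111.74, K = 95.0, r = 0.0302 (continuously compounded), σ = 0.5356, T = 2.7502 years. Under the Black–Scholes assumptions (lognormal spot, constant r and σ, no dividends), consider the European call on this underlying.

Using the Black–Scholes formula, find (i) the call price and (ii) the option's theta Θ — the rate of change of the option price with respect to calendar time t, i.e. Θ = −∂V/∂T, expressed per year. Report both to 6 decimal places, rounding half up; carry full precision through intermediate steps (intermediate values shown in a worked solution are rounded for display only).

σ√T = 0.5356·√2.7502 = 0.888224
d₁ = (ln(S/K) + (r+σ²/2)T) / (σ√T) = (ln(111.74/95.0) + (0.0302+0.5356²/2)·2.7502) / 0.888224 = (0.162298 + 0.477527) / 0.888224 = 0.720342
d₂ = d₁ − σ√T = 0.720342 − 0.888224 = -0.167883
e^{−rT} = e^{−0.0302·2.7502} = 0.920300
N(d₁) = 0.764343,  N(d₂) = 0.433338
Call price V = S·N(d₁) − K·e^{−rT}·N(d₂) = 85.407656 − 37.886058 = 47.521597
φ(d₁) = (1/√(2π))·e^{−d₁²/2} = 0.307775
Θ = −S·φ(d₁)·σ/(2√T) − r·K·e^{−rT}·N(d₂) = −5.553556 − 1.144159 = -6.697715

price = 47.521597
Θ = -6.697715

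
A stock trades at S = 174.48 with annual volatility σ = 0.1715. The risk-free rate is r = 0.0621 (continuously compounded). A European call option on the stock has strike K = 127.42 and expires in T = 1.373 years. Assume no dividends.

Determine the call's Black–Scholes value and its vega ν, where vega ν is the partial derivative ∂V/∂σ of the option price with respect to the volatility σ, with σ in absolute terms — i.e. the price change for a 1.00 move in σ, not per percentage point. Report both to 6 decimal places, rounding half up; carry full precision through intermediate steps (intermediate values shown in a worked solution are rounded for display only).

σ√T = 0.1715·√1.373 = 0.200955
d₁ = (ln(S/K) + (r+σ²/2)T) / (σ√T) = (ln(174.48/127.42) + (0.0621+0.1715²/2)·1.373) / 0.200955 = (0.314321 + 0.105455) / 0.200955 = 2.088904
d₂ = d₁ − σ√T = 2.088904 − 0.200955 = 1.887949
e^{−rT} = e^{−0.0621·1.373} = 0.918270
N(d₁) = 0.981642,  N(d₂) = 0.970484
Call price V = S·N(d₁) − K·e^{−rT}·N(d₂) = 171.276862 − 113.552423 = 57.724439
φ(d₁) = (1/√(2π))·e^{−d₁²/2} = 0.045018
ν = S·φ(d₁)·√T = 9.203751

price = 57.724439
ν = 9.203751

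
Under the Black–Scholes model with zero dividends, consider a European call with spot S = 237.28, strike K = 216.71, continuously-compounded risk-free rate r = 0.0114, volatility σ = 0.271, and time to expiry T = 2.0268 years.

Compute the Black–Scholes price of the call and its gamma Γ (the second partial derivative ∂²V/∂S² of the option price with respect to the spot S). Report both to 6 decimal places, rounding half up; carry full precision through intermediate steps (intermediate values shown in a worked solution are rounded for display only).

price = 48.566738
Γ = 0.003869

σ√T = 0.271·√2.0268 = 0.385811
d₁ = (ln(S/K) + (r+σ²/2)T) / (σ√T) = (ln(237.28/216.71) + (0.0114+0.271²/2)·2.0268) / 0.385811 = (0.090681 + 0.097531) / 0.385811 = 0.487833
d₂ = d₁ − σ√T = 0.487833 − 0.385811 = 0.102022
e^{−rT} = e^{−0.0114·2.0268} = 0.977159
N(d₁) = 0.687166,  N(d₂) = 0.540630
Call price V = S·N(d₁) − K·e^{−rT}·N(d₂) = 163.050745 − 114.484007 = 48.566738
φ(d₁) = (1/√(2π))·e^{−d₁²/2} = 0.354187
Γ = φ(d₁) / (S·σ·√T) = 0.003869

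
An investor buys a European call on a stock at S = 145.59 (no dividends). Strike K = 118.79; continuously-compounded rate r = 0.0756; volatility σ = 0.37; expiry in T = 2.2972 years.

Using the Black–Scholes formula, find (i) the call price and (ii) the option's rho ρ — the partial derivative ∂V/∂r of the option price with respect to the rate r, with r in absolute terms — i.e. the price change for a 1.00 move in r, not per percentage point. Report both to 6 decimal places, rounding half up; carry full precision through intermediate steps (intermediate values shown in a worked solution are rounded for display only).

price = 55.638529
ρ = 149.668604

σ√T = 0.37·√2.2972 = 0.560791
d₁ = (ln(S/K) + (r+σ²/2)T) / (σ√T) = (ln(145.59/118.79) + (0.0756+0.37²/2)·2.2972) / 0.560791 = (0.203437 + 0.330912) / 0.560791 = 0.952848
d₂ = d₁ − σ√T = 0.952848 − 0.560791 = 0.392057
e^{−rT} = e^{−0.0756·2.2972} = 0.840576
N(d₁) = 0.829667,  N(d₂) = 0.652492
Call price V = S·N(d₁) − K·e^{−rT}·N(d₂) = 120.791151 − 65.152622 = 55.638529
ρ = K·T·e^{−rT}·N(d₂) = 149.668604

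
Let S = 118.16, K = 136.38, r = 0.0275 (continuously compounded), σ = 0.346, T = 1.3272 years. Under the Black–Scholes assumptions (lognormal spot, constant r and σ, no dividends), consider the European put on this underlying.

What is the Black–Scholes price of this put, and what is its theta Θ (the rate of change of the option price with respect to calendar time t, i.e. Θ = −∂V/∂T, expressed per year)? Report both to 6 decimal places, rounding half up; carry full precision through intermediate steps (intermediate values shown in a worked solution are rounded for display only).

price = 27.080300
Θ = -4.603344

σ√T = 0.346·√1.3272 = 0.398606
d₁ = (ln(S/K) + (r+σ²/2)T) / (σ√T) = (ln(118.16/136.38) + (0.0275+0.346²/2)·1.3272) / 0.398606 = (-0.143405 + 0.115942) / 0.398606 = -0.068900
d₂ = d₁ − σ√T = -0.068900 − 0.398606 = -0.467506
e^{−rT} = e^{−0.0275·1.3272} = 0.964160
N(−d₁) = 0.527465,  N(−d₂) = 0.679931
Put price V = K·e^{−rT}·N(−d₂) − S·N(−d₁) = 89.405605 − 62.325305 = 27.080300
φ(d₁) = (1/√(2π))·e^{−d₁²/2} = 0.397996
Θ = −S·φ(d₁)·σ/(2√T) + r·K·e^{−rT}·N(−d₂) = −7.061999 + 2.458654 = -4.603344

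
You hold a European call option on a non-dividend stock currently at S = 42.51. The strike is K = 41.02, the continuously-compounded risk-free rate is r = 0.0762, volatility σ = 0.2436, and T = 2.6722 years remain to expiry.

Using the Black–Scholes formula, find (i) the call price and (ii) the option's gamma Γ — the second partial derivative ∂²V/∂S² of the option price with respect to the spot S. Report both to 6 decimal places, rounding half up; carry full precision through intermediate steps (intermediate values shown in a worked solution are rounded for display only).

σ√T = 0.2436·√2.6722 = 0.398210
d₁ = (ln(S/K) + (r+σ²/2)T) / (σ√T) = (ln(42.51/41.02) + (0.0762+0.2436²/2)·2.6722) / 0.398210 = (0.035680 + 0.282907) / 0.398210 = 0.800048
d₂ = d₁ − σ√T = 0.800048 − 0.398210 = 0.401838
e^{−rT} = e^{−0.0762·2.6722} = 0.815771
N(d₁) = 0.788158,  N(d₂) = 0.656098
Call price V = S·N(d₁) − K·e^{−rT}·N(d₂) = 33.504614 − 21.954971 = 11.549643
φ(d₁) = (1/√(2π))·e^{−d₁²/2} = 0.289681
Γ = φ(d₁) / (S·σ·√T) = 0.017113

price = 11.549643
Γ = 0.017113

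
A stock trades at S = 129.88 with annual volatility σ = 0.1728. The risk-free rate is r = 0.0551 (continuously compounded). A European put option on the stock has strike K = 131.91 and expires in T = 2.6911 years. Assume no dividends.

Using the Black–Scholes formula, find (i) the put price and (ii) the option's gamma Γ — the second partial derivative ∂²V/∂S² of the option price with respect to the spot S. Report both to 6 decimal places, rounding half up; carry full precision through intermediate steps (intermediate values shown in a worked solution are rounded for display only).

σ√T = 0.1728·√2.6911 = 0.283471
d₁ = (ln(S/K) + (r+σ²/2)T) / (σ√T) = (ln(129.88/131.91) + (0.0551+0.1728²/2)·2.6911) / 0.283471 = (-0.015509 + 0.188458) / 0.283471 = 0.610110
d₂ = d₁ − σ√T = 0.610110 − 0.283471 = 0.326639
e^{−rT} = e^{−0.0551·2.6911} = 0.862190
N(−d₁) = 0.270894,  N(−d₂) = 0.371970
Put price V = K·e^{−rT}·N(−d₂) − S·N(−d₁) = 42.304740 − 35.183760 = 7.120980
φ(d₁) = (1/√(2π))·e^{−d₁²/2} = 0.331192
Γ = φ(d₁) / (S·σ·√T) = 0.008996

price = 7.120980
Γ = 0.008996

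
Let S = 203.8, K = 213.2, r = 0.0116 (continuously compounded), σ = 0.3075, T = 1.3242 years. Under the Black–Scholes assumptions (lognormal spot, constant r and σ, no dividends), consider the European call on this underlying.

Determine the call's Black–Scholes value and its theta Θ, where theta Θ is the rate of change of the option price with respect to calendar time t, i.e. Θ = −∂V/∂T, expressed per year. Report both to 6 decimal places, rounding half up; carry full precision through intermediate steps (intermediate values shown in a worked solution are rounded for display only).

σ√T = 0.3075·√1.3242 = 0.353852
d₁ = (ln(S/K) + (r+σ²/2)T) / (σ√T) = (ln(203.8/213.2) + (0.0116+0.3075²/2)·1.3242) / 0.353852 = (-0.045092 + 0.077966) / 0.353852 = 0.092906
d₂ = d₁ − σ√T = 0.092906 − 0.353852 = -0.260947
e^{−rT} = e^{−0.0116·1.3242} = 0.984757
N(d₁) = 0.537011,  N(d₂) = 0.397067
Call price V = S·N(d₁) − K·e^{−rT}·N(d₂) = 109.442783 − 83.364228 = 26.078555
φ(d₁) = (1/√(2π))·e^{−d₁²/2} = 0.397224
Θ = −S·φ(d₁)·σ/(2√T) − r·K·e^{−rT}·N(d₂) = −10.816289 − 0.967025 = -11.783314

price = 26.078555
Θ = -11.783314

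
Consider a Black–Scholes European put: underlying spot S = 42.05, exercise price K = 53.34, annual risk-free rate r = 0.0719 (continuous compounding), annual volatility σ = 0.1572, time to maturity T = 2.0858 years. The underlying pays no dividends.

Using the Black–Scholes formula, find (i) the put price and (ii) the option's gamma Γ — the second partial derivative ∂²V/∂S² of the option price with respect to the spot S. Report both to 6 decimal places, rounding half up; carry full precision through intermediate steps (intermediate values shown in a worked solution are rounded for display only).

σ√T = 0.1572·√2.0858 = 0.227033
d₁ = (ln(S/K) + (r+σ²/2)T) / (σ√T) = (ln(42.05/53.34) + (0.0719+0.1572²/2)·2.0858) / 0.227033 = (-0.237827 + 0.175741) / 0.227033 = -0.273468
d₂ = d₁ − σ√T = -0.273468 − 0.227033 = -0.500500
e^{−rT} = e^{−0.0719·2.0858} = 0.860735
N(−d₁) = 0.607753,  N(−d₂) = 0.691639
Put price V = K·e^{−rT}·N(−d₂) − S·N(−d₁) = 31.754226 − 25.556017 = 6.198210
φ(d₁) = (1/√(2π))·e^{−d₁²/2} = 0.384300
Γ = φ(d₁) / (S·σ·√T) = 0.040255

price = 6.198210
Γ = 0.040255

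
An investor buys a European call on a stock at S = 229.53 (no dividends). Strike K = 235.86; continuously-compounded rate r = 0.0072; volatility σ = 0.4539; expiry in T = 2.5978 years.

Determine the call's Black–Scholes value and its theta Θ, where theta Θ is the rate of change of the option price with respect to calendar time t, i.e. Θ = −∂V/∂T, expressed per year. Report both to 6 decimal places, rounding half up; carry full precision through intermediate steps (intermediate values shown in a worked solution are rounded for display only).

σ√T = 0.4539·√2.5978 = 0.731582
d₁ = (ln(S/K) + (r+σ²/2)T) / (σ√T) = (ln(229.53/235.86) + (0.0072+0.4539²/2)·2.5978) / 0.731582 = (-0.027205 + 0.286310) / 0.731582 = 0.354172
d₂ = d₁ − σ√T = 0.354172 − 0.731582 = -0.377410
e^{−rT} = e^{−0.0072·2.5978} = 0.981470
N(d₁) = 0.638395,  N(d₂) = 0.352934
Call price V = S·N(d₁) − K·e^{−rT}·N(d₂) = 146.530778 − 81.700570 = 64.830208
φ(d₁) = (1/√(2π))·e^{−d₁²/2} = 0.374690
Θ = −S·φ(d₁)·σ/(2√T) − r·K·e^{−rT}·N(d₂) = −12.109841 − 0.588244 = -12.698085

price = 64.830208
Θ = -12.698085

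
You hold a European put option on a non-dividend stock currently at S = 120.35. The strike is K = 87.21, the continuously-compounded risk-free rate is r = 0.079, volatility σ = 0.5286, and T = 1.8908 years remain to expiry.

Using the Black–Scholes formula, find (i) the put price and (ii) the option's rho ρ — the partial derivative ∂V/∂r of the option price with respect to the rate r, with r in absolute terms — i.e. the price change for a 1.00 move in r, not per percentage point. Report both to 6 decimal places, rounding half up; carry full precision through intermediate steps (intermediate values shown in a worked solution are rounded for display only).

price = 10.378216
ρ = -55.066654

σ√T = 0.5286·√1.8908 = 0.726859
d₁ = (ln(S/K) + (r+σ²/2)T) / (σ√T) = (ln(120.35/87.21) + (0.079+0.5286²/2)·1.8908) / 0.726859 = (0.322085 + 0.413535) / 0.726859 = 1.012054
d₂ = d₁ − σ√T = 1.012054 − 0.726859 = 0.285195
e^{−rT} = e^{−0.079·1.8908} = 0.861248
N(−d₁) = 0.155756,  N(−d₂) = 0.387747
Put price V = K·e^{−rT}·N(−d₂) − S·N(−d₁) = 29.123468 − 18.745252 = 10.378216
ρ = −K·T·e^{−rT}·N(−d₂) = -55.066654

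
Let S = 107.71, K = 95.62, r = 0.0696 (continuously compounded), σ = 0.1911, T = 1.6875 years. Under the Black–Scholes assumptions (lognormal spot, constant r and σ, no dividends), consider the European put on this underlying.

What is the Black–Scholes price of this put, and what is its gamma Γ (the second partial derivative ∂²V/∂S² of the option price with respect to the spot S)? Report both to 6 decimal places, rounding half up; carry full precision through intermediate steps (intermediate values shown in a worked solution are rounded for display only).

price = 2.153599
Γ = 0.008355

σ√T = 0.1911·√1.6875 = 0.248246
d₁ = (ln(S/K) + (r+σ²/2)T) / (σ√T) = (ln(107.71/95.62) + (0.0696+0.1911²/2)·1.6875) / 0.248246 = (0.119060 + 0.148263) / 0.248246 = 1.076848
d₂ = d₁ − σ√T = 1.076848 − 0.248246 = 0.828602
e^{−rT} = e^{−0.0696·1.6875} = 0.889185
N(−d₁) = 0.140774,  N(−d₂) = 0.203665
Put price V = K·e^{−rT}·N(−d₂) − S·N(−d₁) = 17.316365 − 15.162767 = 2.153599
φ(d₁) = (1/√(2π))·e^{−d₁²/2} = 0.223412
Γ = φ(d₁) / (S·σ·√T) = 0.008355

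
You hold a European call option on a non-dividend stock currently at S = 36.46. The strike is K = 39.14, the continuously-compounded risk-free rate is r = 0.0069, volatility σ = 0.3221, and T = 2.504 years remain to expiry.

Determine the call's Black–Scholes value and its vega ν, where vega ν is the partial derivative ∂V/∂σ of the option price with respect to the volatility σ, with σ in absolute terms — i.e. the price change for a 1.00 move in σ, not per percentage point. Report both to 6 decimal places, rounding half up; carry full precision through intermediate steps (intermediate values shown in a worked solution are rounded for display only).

σ√T = 0.3221·√2.504 = 0.509692
d₁ = (ln(S/K) + (r+σ²/2)T) / (σ√T) = (ln(36.46/39.14) + (0.0069+0.3221²/2)·2.504) / 0.509692 = (-0.070929 + 0.147171) / 0.509692 = 0.149583
d₂ = d₁ − σ√T = 0.149583 − 0.509692 = -0.360109
e^{−rT} = e^{−0.0069·2.504} = 0.982871
N(d₁) = 0.559453,  N(d₂) = 0.359383
Call price V = S·N(d₁) − K·e^{−rT}·N(d₂) = 20.397667 − 13.825303 = 6.572365
φ(d₁) = (1/√(2π))·e^{−d₁²/2} = 0.394504
ν = S·φ(d₁)·√T = 22.760678

price = 6.572365
ν = 22.760678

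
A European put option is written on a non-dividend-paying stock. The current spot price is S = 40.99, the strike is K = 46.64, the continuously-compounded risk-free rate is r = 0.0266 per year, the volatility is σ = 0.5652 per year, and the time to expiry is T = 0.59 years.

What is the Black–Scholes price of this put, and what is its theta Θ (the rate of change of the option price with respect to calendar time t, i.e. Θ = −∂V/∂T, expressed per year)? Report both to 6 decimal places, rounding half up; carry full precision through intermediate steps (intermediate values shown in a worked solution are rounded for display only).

σ√T = 0.5652·√0.59 = 0.434138
d₁ = (ln(S/K) + (r+σ²/2)T) / (σ√T) = (ln(40.99/46.64) + (0.0266+0.5652²/2)·0.59) / 0.434138 = (-0.129130 + 0.109932) / 0.434138 = -0.044222
d₂ = d₁ − σ√T = -0.044222 − 0.434138 = -0.478360
e^{−rT} = e^{−0.0266·0.59} = 0.984429
N(−d₁) = 0.517636,  N(−d₂) = 0.683803
Put price V = K·e^{−rT}·N(−d₂) − S·N(−d₁) = 31.395959 − 21.217907 = 10.178052
φ(d₁) = (1/√(2π))·e^{−d₁²/2} = 0.398552
Θ = −S·φ(d₁)·σ/(2√T) + r·K·e^{−rT}·N(−d₂) = −6.010485 + 0.835132 = -5.175352

price = 10.178052
Θ = -5.175352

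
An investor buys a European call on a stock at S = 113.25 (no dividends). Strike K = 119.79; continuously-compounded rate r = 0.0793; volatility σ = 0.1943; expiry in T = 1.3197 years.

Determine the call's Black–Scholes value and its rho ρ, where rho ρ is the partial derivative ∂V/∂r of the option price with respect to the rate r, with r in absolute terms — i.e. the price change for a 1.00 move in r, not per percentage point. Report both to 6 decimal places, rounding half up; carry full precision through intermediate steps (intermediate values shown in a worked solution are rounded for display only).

σ√T = 0.1943·√1.3197 = 0.223208
d₁ = (ln(S/K) + (r+σ²/2)T) / (σ√T) = (ln(113.25/119.79) + (0.0793+0.1943²/2)·1.3197) / 0.223208 = (-0.056142 + 0.129563) / 0.223208 = 0.328934
d₂ = d₁ − σ√T = 0.328934 − 0.223208 = 0.105725
e^{−rT} = e^{−0.0793·1.3197} = 0.900638
N(d₁) = 0.628897,  N(d₂) = 0.542100
Call price V = S·N(d₁) − K·e^{−rT}·N(d₂) = 71.222597 − 58.485741 = 12.736856
ρ = K·T·e^{−rT}·N(d₂) = 77.183632

price = 12.736856
ρ = 77.183632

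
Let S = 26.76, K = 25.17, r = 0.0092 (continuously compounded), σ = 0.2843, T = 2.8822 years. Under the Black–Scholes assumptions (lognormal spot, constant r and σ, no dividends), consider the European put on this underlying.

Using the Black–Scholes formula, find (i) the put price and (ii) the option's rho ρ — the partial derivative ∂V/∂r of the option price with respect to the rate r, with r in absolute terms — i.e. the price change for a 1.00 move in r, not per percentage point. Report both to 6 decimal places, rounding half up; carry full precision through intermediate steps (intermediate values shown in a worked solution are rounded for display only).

price = 3.843389
ρ = -36.998647

σ√T = 0.2843·√2.8822 = 0.482657
d₁ = (ln(S/K) + (r+σ²/2)T) / (σ√T) = (ln(26.76/25.17) + (0.0092+0.2843²/2)·2.8822) / 0.482657 = (0.061255 + 0.142995) / 0.482657 = 0.423180
d₂ = d₁ − σ√T = 0.423180 − 0.482657 = -0.059478
e^{−rT} = e^{−0.0092·2.8822} = 0.973832
N(−d₁) = 0.336082,  N(−d₂) = 0.523714
Put price V = K·e^{−rT}·N(−d₂) − S·N(−d₁) = 12.836946 − 8.993558 = 3.843389
ρ = −K·T·e^{−rT}·N(−d₂) = -36.998647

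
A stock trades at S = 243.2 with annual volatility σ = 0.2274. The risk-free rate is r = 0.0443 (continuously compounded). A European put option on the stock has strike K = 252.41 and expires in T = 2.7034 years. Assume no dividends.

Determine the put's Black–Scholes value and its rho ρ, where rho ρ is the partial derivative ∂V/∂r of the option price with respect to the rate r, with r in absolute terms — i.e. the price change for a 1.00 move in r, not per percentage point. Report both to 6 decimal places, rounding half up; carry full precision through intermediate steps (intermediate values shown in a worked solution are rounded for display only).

price = 25.828138
ρ = -294.477608

σ√T = 0.2274·√2.7034 = 0.373892
d₁ = (ln(S/K) + (r+σ²/2)T) / (σ√T) = (ln(243.2/252.41) + (0.0443+0.2274²/2)·2.7034) / 0.373892 = (-0.037171 + 0.189658) / 0.373892 = 0.407839
d₂ = d₁ − σ√T = 0.407839 − 0.373892 = 0.033947
e^{−rT} = e^{−0.0443·2.7034} = 0.887133
N(−d₁) = 0.341696,  N(−d₂) = 0.486460
Put price V = K·e^{−rT}·N(−d₂) − S·N(−d₁) = 108.928612 − 83.100474 = 25.828138
ρ = −K·T·e^{−rT}·N(−d₂) = -294.477608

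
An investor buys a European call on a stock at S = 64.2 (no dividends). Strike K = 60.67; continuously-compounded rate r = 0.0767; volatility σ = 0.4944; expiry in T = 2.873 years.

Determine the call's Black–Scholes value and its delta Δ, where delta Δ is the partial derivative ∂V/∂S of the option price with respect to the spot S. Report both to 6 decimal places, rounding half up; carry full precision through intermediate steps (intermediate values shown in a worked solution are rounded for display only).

price = 27.021441
Δ = 0.773206

σ√T = 0.4944·√2.873 = 0.838004
d₁ = (ln(S/K) + (r+σ²/2)T) / (σ√T) = (ln(64.2/60.67) + (0.0767+0.4944²/2)·2.873) / 0.838004 = (0.056554 + 0.571485) / 0.838004 = 0.749446
d₂ = d₁ − σ√T = 0.749446 − 0.838004 = -0.088559
e^{−rT} = e^{−0.0767·2.873} = 0.802231
N(d₁) = 0.773206,  N(d₂) = 0.464716
Call price V = S·N(d₁) − K·e^{−rT}·N(d₂) = 49.639802 − 22.618361 = 27.021441
Δ = N(d₁) = 0.773206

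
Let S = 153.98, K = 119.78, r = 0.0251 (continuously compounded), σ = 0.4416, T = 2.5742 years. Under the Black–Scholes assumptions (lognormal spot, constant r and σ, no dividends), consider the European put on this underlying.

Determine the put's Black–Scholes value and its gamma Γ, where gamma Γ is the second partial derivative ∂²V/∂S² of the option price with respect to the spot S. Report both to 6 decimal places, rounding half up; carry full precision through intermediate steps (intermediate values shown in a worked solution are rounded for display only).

σ√T = 0.4416·√2.5742 = 0.708517
d₁ = (ln(S/K) + (r+σ²/2)T) / (σ√T) = (ln(153.98/119.78) + (0.0251+0.4416²/2)·2.5742) / 0.708517 = (0.251166 + 0.315611) / 0.708517 = 0.799948
d₂ = d₁ − σ√T = 0.799948 − 0.708517 = 0.091431
e^{−rT} = e^{−0.0251·2.5742} = 0.937431
N(−d₁) = 0.211871,  N(−d₂) = 0.463575
Put price V = K·e^{−rT}·N(−d₂) − S·N(−d₁) = 52.052741 − 32.623824 = 19.428917
φ(d₁) = (1/√(2π))·e^{−d₁²/2} = 0.289704
Γ = φ(d₁) / (S·σ·√T) = 0.002655

price = 19.428917
Γ = 0.002655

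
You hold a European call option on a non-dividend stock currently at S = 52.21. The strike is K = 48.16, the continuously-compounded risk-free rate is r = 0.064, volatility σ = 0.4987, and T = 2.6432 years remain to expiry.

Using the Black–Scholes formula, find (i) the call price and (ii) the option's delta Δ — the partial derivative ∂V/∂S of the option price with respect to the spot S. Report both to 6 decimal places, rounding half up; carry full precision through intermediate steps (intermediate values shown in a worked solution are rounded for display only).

price = 21.039420
Δ = 0.762270

σ√T = 0.4987·√2.6432 = 0.810783
d₁ = (ln(S/K) + (r+σ²/2)T) / (σ√T) = (ln(52.21/48.16) + (0.064+0.4987²/2)·2.6432) / 0.810783 = (0.080745 + 0.497849) / 0.810783 = 0.713624
d₂ = d₁ − σ√T = 0.713624 − 0.810783 = -0.097158
e^{−rT} = e^{−0.064·2.6432} = 0.844370
N(d₁) = 0.762270,  N(d₂) = 0.461300
Call price V = S·N(d₁) − K·e^{−rT}·N(d₂) = 39.798131 − 18.758711 = 21.039420
Δ = N(d₁) = 0.762270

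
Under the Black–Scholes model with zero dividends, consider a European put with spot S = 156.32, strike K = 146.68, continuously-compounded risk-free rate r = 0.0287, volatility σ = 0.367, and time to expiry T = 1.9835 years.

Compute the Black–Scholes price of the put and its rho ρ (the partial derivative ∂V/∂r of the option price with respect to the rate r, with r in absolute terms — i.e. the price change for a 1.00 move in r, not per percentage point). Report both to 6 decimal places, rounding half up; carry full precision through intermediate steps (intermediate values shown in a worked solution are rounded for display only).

σ√T = 0.367·√1.9835 = 0.516871
d₁ = (ln(S/K) + (r+σ²/2)T) / (σ√T) = (ln(156.32/146.68) + (0.0287+0.367²/2)·1.9835) / 0.516871 = (0.063652 + 0.190504) / 0.516871 = 0.491721
d₂ = d₁ − σ√T = 0.491721 − 0.516871 = -0.025150
e^{−rT} = e^{−0.0287·1.9835} = 0.944664
N(−d₁) = 0.311458,  N(−d₂) = 0.510033
Put price V = K·e^{−rT}·N(−d₂) − S·N(−d₁) = 70.671761 − 48.687184 = 21.984578
ρ = −K·T·e^{−rT}·N(−d₂) = -140.177438

price = 21.984578
ρ = -140.177438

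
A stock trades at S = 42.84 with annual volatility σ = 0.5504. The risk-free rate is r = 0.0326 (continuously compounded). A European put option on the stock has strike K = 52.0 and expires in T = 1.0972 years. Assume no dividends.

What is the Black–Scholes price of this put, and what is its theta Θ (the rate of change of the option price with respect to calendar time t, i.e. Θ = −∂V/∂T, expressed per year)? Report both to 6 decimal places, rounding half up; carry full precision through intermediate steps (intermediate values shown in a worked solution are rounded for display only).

price = 14.598672
Θ = -3.323446

σ√T = 0.5504·√1.0972 = 0.576529
d₁ = (ln(S/K) + (r+σ²/2)T) / (σ√T) = (ln(42.84/52.0) + (0.0326+0.5504²/2)·1.0972) / 0.576529 = (-0.193771 + 0.201962) / 0.576529 = 0.014206
d₂ = d₁ − σ√T = 0.014206 − 0.576529 = -0.562323
e^{−rT} = e^{−0.0326·1.0972} = 0.964863
N(−d₁) = 0.494333,  N(−d₂) = 0.713052
Put price V = K·e^{−rT}·N(−d₂) − S·N(−d₁) = 35.775888 − 21.177217 = 14.598672
φ(d₁) = (1/√(2π))·e^{−d₁²/2} = 0.398902
Θ = −S·φ(d₁)·σ/(2√T) + r·K·e^{−rT}·N(−d₂) = −4.489740 + 1.166294 = -3.323446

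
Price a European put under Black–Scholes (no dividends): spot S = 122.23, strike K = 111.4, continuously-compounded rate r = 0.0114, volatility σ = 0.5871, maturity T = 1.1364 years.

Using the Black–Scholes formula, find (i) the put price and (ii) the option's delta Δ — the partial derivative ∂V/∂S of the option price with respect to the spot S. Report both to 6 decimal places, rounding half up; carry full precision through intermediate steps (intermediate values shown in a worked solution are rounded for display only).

σ√T = 0.5871·√1.1364 = 0.625861
d₁ = (ln(S/K) + (r+σ²/2)T) / (σ√T) = (ln(122.23/111.4) + (0.0114+0.5871²/2)·1.1364) / 0.625861 = (0.092777 + 0.208806) / 0.625861 = 0.481869
d₂ = d₁ − σ√T = 0.481869 − 0.625861 = -0.143992
e^{−rT} = e^{−0.0114·1.1364} = 0.987129
N(−d₁) = 0.314949,  N(−d₂) = 0.557246
Put price V = K·e^{−rT}·N(−d₂) − S·N(−d₁) = 61.278232 − 38.496272 = 22.781960
Δ = −N(−d₁) = -0.314949

price = 22.781960
Δ = -0.314949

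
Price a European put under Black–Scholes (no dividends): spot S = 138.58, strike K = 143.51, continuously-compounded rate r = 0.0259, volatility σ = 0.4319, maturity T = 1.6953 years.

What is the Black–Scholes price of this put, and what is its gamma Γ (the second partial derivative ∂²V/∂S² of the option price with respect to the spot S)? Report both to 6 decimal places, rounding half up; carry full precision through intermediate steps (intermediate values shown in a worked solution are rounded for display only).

σ√T = 0.4319·√1.6953 = 0.562350
d₁ = (ln(S/K) + (r+σ²/2)T) / (σ√T) = (ln(138.58/143.51) + (0.0259+0.4319²/2)·1.6953) / 0.562350 = (-0.034957 + 0.202027) / 0.562350 = 0.297093
d₂ = d₁ − σ√T = 0.297093 − 0.562350 = -0.265257
e^{−rT} = e^{−0.0259·1.6953} = 0.957042
N(−d₁) = 0.383198,  N(−d₂) = 0.604594
Put price V = K·e^{−rT}·N(−d₂) − S·N(−d₁) = 83.038042 − 53.103567 = 29.934475
φ(d₁) = (1/√(2π))·e^{−d₁²/2} = 0.381719
Γ = φ(d₁) / (S·σ·√T) = 0.004898

price = 29.934475
Γ = 0.004898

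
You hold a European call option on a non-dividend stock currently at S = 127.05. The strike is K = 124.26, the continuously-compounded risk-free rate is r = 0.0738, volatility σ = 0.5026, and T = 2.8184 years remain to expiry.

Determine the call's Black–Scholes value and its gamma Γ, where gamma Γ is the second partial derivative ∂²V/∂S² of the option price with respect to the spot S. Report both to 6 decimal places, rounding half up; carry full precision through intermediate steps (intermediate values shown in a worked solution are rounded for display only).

price = 51.615208
Γ = 0.002924

σ√T = 0.5026·√2.8184 = 0.843769
d₁ = (ln(S/K) + (r+σ²/2)T) / (σ√T) = (ln(127.05/124.26) + (0.0738+0.5026²/2)·2.8184) / 0.843769 = (0.022205 + 0.563971) / 0.843769 = 0.694711
d₂ = d₁ − σ√T = 0.694711 − 0.843769 = -0.149058
e^{−rT} = e^{−0.0738·2.8184} = 0.812209
N(d₁) = 0.756382,  N(d₂) = 0.440754
Call price V = S·N(d₁) − K·e^{−rT}·N(d₂) = 96.098306 − 44.483098 = 51.615208
φ(d₁) = (1/√(2π))·e^{−d₁²/2} = 0.313408
Γ = φ(d₁) / (S·σ·√T) = 0.002924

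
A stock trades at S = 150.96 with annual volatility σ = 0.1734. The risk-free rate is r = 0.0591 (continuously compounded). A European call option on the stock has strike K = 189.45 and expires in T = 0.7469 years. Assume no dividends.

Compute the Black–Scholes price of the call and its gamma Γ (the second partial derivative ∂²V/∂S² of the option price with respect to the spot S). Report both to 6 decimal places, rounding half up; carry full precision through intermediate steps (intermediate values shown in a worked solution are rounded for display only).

σ√T = 0.1734·√0.7469 = 0.149858
d₁ = (ln(S/K) + (r+σ²/2)T) / (σ√T) = (ln(150.96/189.45) + (0.0591+0.1734²/2)·0.7469) / 0.149858 = (-0.227110 + 0.055371) / 0.149858 = -1.146015
d₂ = d₁ − σ√T = -1.146015 − 0.149858 = -1.295873
e^{−rT} = e^{−0.0591·0.7469} = 0.956818
N(d₁) = 0.125894,  N(d₂) = 0.097510
Call price V = S·N(d₁) − K·e^{−rT}·N(d₂) = 19.005020 − 17.675480 = 1.329541
φ(d₁) = (1/√(2π))·e^{−d₁²/2} = 0.206880
Γ = φ(d₁) / (S·σ·√T) = 0.009145

price = 1.329541
Γ = 0.009145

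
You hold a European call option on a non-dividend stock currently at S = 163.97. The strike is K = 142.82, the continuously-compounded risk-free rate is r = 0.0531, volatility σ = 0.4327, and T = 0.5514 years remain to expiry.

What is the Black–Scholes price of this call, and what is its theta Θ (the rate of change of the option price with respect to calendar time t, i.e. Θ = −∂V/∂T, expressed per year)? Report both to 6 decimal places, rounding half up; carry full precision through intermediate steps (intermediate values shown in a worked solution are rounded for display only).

σ√T = 0.4327·√0.5514 = 0.321307
d₁ = (ln(S/K) + (r+σ²/2)T) / (σ√T) = (ln(163.97/142.82) + (0.0531+0.4327²/2)·0.5514) / 0.321307 = (0.138098 + 0.080898) / 0.321307 = 0.681581
d₂ = d₁ − σ√T = 0.681581 − 0.321307 = 0.360274
e^{−rT} = e^{−0.0531·0.5514} = 0.971145
N(d₁) = 0.752248,  N(d₂) = 0.640679
Call price V = S·N(d₁) − K·e^{−rT}·N(d₂) = 123.346119 − 88.861493 = 34.484626
φ(d₁) = (1/√(2π))·e^{−d₁²/2} = 0.316252
Θ = −S·φ(d₁)·σ/(2√T) − r·K·e^{−rT}·N(d₂) = −15.108509 − 4.718545 = -19.827054

price = 34.484626
Θ = -19.827054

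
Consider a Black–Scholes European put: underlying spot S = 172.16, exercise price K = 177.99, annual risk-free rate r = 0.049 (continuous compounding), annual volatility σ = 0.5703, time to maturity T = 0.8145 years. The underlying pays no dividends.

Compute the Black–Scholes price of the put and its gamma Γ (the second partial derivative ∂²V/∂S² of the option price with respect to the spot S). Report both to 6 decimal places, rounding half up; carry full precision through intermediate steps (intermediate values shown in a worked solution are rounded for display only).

σ√T = 0.5703·√0.8145 = 0.514694
d₁ = (ln(S/K) + (r+σ²/2)T) / (σ√T) = (ln(172.16/177.99) + (0.049+0.5703²/2)·0.8145) / 0.514694 = (-0.033303 + 0.172365) / 0.514694 = 0.270184
d₂ = d₁ − σ√T = 0.270184 − 0.514694 = -0.244509
e^{−rT} = e^{−0.049·0.8145} = 0.960875
N(−d₁) = 0.393509,  N(−d₂) = 0.596582
Put price V = K·e^{−rT}·N(−d₂) − S·N(−d₁) = 102.031132 − 67.746541 = 34.284591
φ(d₁) = (1/√(2π))·e^{−d₁²/2} = 0.384643
Γ = φ(d₁) / (S·σ·√T) = 0.004341

price = 34.284591
Γ = 0.004341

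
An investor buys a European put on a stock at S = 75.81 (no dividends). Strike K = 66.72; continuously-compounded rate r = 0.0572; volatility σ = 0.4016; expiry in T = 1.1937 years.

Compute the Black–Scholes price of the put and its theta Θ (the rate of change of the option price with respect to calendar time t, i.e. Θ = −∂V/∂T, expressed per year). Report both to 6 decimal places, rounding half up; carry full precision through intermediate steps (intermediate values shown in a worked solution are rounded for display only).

σ√T = 0.4016·√1.1937 = 0.438774
d₁ = (ln(S/K) + (r+σ²/2)T) / (σ√T) = (ln(75.81/66.72) + (0.0572+0.4016²/2)·1.1937) / 0.438774 = (0.127725 + 0.164541) / 0.438774 = 0.666098
d₂ = d₁ − σ√T = 0.666098 − 0.438774 = 0.227323
e^{−rT} = e^{−0.0572·1.1937} = 0.933999
N(−d₁) = 0.252674,  N(−d₂) = 0.410086
Put price V = K·e^{−rT}·N(−d₂) − S·N(−d₁) = 25.555110 − 19.155243 = 6.399866
φ(d₁) = (1/√(2π))·e^{−d₁²/2} = 0.319569
Θ = −S·φ(d₁)·σ/(2√T) + r·K·e^{−rT}·N(−d₂) = −4.452536 + 1.461752 = -2.990784

price = 6.399866
Θ = -2.990784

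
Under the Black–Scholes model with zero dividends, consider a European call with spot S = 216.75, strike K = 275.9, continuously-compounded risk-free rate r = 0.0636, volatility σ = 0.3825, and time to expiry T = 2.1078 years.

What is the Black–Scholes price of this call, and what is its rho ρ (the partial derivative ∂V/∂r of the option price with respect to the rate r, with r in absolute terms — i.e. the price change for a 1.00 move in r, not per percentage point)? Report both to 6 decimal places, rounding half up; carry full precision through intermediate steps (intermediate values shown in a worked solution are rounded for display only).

price = 38.731046
ρ = 162.188100

σ√T = 0.3825·√2.1078 = 0.555324
d₁ = (ln(S/K) + (r+σ²/2)T) / (σ√T) = (ln(216.75/275.9) + (0.0636+0.3825²/2)·2.1078) / 0.555324 = (-0.241294 + 0.288248) / 0.555324 = 0.084553
d₂ = d₁ − σ√T = 0.084553 − 0.555324 = -0.470770
e^{−rT} = e^{−0.0636·2.1078} = 0.874541
N(d₁) = 0.533692,  N(d₂) = 0.318902
Call price V = S·N(d₁) − K·e^{−rT}·N(d₂) = 115.677673 − 76.946627 = 38.731046
ρ = K·T·e^{−rT}·N(d₂) = 162.188100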